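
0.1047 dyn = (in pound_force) 2.354e-07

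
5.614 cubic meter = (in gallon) 1483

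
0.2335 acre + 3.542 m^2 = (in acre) 0.2344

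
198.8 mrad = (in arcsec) 4.101e+04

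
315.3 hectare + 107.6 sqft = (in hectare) 315.3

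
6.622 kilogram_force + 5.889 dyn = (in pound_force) 14.6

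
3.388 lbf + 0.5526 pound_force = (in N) 17.53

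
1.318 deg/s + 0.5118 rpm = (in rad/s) 0.0766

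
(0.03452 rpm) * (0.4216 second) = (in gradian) 0.09702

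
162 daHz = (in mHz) 1.62e+06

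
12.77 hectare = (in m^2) 1.277e+05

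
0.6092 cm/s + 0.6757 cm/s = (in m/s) 0.01285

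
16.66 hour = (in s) 5.998e+04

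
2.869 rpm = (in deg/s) 17.21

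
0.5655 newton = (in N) 0.5655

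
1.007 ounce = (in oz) 1.007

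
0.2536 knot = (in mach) 0.0003832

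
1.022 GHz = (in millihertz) 1.022e+12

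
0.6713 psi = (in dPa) 4.628e+04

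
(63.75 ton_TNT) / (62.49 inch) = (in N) 1.68e+11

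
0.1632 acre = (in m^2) 660.4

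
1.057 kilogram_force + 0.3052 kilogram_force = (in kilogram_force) 1.362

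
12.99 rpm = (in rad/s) 1.36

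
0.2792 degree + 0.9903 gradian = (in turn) 0.003251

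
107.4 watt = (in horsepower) 0.144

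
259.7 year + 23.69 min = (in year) 259.7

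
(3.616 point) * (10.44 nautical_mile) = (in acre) 0.006095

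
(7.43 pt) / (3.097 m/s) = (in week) 1.399e-09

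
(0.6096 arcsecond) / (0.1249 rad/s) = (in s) 2.366e-05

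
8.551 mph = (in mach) 0.01123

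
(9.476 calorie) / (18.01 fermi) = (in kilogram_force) 2.245e+14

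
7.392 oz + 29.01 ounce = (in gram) 1032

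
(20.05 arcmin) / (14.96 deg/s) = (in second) 0.02234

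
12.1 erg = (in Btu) 1.147e-09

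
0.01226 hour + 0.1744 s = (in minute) 0.7385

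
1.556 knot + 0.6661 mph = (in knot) 2.135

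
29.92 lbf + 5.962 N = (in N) 139.1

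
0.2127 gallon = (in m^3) 0.0008052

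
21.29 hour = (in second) 7.664e+04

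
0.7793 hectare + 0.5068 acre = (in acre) 2.432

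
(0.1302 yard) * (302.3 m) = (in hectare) 0.003599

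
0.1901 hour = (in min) 11.41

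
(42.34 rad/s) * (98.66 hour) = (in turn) 2.393e+06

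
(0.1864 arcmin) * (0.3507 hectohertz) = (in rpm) 0.01816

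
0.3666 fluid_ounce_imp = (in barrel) 6.552e-05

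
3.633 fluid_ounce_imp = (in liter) 0.1032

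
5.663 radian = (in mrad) 5663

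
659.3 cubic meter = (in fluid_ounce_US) 2.229e+07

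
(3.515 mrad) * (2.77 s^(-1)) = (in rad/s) 0.009737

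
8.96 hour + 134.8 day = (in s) 1.168e+07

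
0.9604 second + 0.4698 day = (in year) 0.001287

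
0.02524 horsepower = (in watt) 18.82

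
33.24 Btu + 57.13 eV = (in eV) 2.189e+23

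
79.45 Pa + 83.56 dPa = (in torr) 0.6586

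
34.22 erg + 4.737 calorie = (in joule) 19.82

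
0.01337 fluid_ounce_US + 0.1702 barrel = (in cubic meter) 0.02706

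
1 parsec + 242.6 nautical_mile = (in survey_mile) 1.917e+13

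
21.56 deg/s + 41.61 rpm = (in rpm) 45.2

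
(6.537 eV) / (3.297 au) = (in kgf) 2.165e-31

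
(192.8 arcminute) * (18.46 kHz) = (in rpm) 9886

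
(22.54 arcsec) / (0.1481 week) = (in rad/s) 1.22e-09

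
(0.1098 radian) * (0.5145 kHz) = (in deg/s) 3237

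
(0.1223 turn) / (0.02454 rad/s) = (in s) 31.31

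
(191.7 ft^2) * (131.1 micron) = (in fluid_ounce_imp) 82.17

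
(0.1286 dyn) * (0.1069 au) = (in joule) 2.057e+04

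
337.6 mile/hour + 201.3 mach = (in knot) 1.335e+05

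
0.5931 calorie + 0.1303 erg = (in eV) 1.549e+19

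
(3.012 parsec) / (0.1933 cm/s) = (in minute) 8.014e+17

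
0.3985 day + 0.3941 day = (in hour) 19.02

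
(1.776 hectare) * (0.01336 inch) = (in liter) 6027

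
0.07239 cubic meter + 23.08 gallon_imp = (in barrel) 1.115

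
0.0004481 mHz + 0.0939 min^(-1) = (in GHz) 1.565e-12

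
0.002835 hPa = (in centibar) 0.0002835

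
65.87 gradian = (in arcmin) 3557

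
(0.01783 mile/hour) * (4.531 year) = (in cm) 1.139e+08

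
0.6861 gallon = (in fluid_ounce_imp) 91.41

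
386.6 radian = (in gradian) 2.461e+04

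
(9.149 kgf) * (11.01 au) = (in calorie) 3.532e+13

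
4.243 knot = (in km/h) 7.858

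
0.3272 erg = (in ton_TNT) 7.82e-18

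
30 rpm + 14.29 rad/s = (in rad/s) 17.43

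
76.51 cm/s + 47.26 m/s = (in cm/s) 4803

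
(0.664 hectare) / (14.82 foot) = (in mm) 1.47e+06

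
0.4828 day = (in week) 0.06897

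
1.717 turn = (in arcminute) 3.709e+04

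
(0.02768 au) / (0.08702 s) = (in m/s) 4.759e+10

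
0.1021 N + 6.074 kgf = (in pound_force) 13.41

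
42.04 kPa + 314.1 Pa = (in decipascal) 4.235e+05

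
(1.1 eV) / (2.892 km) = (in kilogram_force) 6.214e-24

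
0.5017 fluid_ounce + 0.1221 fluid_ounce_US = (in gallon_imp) 0.004058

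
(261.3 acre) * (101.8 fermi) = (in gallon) 2.844e-05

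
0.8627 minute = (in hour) 0.01438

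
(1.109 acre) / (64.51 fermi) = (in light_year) 7.354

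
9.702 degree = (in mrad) 169.3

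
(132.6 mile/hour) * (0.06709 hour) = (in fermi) 1.432e+19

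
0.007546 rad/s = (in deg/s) 0.4324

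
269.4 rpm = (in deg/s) 1616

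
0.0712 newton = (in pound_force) 0.01601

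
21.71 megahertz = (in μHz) 2.171e+13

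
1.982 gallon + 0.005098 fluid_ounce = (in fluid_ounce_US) 253.7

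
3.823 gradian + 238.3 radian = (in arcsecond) 4.917e+07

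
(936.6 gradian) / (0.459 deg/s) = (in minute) 30.61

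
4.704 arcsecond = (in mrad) 0.02281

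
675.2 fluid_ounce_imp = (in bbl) 0.1207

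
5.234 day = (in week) 0.7477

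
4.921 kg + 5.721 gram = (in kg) 4.927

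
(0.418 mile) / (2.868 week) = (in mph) 0.0008675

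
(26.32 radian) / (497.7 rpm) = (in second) 0.505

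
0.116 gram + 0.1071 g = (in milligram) 223.1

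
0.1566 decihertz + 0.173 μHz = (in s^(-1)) 0.01566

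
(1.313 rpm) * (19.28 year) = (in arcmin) 2.874e+11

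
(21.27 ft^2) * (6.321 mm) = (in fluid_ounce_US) 422.4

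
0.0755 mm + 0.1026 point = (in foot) 0.0003665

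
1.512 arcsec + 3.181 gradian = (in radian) 0.04997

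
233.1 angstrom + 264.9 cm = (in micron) 2.649e+06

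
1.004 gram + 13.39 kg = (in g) 1.339e+04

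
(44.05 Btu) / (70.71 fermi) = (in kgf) 6.702e+16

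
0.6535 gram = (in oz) 0.02305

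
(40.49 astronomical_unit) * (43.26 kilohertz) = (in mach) 7.696e+14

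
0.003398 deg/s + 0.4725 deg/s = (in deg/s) 0.4759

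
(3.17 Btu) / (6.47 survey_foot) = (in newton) 1696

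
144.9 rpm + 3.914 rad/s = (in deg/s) 1094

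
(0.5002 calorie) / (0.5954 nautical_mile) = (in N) 0.001898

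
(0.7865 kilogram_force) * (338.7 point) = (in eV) 5.752e+18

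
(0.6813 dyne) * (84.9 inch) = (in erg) 146.9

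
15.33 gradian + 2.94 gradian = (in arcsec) 5.919e+04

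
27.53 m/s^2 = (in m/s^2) 27.53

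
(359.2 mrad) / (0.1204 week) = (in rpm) 4.711e-05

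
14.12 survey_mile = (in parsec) 7.364e-13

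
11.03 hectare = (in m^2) 1.103e+05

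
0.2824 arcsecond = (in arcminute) 0.004707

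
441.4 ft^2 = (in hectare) 0.004101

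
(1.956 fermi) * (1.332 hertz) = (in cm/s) 2.605e-13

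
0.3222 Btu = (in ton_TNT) 8.125e-08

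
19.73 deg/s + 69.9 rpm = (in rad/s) 7.664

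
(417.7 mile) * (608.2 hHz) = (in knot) 7.947e+10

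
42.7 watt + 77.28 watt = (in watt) 120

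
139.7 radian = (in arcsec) 2.882e+07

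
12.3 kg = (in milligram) 1.23e+07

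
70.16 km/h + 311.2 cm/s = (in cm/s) 2260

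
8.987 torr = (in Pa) 1198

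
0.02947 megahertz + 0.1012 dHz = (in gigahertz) 2.947e-05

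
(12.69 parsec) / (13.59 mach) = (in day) 9.794e+08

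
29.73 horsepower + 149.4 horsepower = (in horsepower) 179.1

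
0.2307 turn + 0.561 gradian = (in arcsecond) 3.008e+05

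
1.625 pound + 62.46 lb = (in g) 2.907e+04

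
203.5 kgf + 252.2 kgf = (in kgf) 455.7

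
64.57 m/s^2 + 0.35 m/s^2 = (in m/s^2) 64.92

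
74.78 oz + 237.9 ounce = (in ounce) 312.7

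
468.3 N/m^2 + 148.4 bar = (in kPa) 1.484e+04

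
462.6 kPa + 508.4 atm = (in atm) 513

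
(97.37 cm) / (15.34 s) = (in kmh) 0.2285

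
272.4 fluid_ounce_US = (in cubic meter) 0.008056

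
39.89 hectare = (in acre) 98.57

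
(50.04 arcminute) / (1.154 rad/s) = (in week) 2.086e-08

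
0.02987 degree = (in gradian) 0.03319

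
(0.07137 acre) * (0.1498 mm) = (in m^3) 0.04327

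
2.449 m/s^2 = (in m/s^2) 2.449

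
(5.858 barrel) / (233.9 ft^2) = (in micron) 4.286e+04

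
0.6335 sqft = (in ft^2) 0.6335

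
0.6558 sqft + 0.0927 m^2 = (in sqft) 1.654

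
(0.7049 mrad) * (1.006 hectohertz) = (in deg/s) 4.063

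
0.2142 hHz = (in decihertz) 214.2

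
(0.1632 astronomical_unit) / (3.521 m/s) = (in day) 8.025e+04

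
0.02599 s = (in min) 0.0004332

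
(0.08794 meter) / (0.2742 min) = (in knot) 0.01039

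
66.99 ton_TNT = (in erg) 2.803e+18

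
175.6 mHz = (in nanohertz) 1.756e+08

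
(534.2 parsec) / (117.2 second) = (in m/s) 1.406e+17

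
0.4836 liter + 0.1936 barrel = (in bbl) 0.1966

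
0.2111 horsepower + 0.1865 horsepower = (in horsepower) 0.3976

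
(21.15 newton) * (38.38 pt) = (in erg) 2.864e+06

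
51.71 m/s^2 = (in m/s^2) 51.71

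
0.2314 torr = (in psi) 0.004475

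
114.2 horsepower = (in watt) 8.516e+04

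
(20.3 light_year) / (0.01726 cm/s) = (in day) 1.288e+16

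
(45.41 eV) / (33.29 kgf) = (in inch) 8.774e-19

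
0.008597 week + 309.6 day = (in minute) 4.459e+05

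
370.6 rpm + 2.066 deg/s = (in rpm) 370.9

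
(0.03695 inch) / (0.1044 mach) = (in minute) 4.4e-07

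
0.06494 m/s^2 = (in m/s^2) 0.06494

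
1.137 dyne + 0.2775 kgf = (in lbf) 0.6118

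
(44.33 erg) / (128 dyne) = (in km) 3.463e-06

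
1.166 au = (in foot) 5.723e+11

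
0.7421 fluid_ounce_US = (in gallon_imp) 0.004828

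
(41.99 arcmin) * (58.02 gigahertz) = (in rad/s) 7.087e+08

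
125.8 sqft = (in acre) 0.002888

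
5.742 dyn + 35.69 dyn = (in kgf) 4.225e-05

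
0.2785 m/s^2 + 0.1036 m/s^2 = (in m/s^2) 0.3821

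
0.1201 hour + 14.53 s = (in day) 0.005172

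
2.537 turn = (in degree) 913.3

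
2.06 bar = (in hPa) 2060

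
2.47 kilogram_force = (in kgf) 2.47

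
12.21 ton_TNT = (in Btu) 4.842e+07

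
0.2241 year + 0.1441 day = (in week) 11.71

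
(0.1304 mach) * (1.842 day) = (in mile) 4391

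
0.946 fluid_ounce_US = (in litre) 0.02798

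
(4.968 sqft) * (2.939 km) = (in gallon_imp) 2.984e+05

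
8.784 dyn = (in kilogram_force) 8.957e-06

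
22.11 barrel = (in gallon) 928.6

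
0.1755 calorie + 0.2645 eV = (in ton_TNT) 1.755e-10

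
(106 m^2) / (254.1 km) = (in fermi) 4.172e+11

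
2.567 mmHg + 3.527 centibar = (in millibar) 38.69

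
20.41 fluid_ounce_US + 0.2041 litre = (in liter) 0.8077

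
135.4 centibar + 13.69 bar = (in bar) 15.04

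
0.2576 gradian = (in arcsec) 834.6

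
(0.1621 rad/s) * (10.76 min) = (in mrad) 1.047e+05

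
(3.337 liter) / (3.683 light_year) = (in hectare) 9.577e-24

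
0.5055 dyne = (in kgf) 5.155e-07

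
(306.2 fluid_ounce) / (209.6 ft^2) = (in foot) 0.001526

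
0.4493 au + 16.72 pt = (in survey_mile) 4.176e+07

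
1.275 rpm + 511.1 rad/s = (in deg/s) 2.929e+04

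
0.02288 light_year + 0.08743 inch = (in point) 6.136e+17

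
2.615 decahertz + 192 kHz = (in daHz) 1.92e+04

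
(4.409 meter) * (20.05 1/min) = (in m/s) 1.473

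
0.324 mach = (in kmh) 397.2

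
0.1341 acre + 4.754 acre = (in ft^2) 2.129e+05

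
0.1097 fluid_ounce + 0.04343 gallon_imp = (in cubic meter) 0.0002007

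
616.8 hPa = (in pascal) 6.168e+04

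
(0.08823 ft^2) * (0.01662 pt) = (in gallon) 1.27e-05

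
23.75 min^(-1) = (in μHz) 3.958e+05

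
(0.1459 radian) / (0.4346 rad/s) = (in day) 3.886e-06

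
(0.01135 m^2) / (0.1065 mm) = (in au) 7.124e-10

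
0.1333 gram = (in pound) 0.0002939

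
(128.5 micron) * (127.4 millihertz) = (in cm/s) 0.001637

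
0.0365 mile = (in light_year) 6.209e-15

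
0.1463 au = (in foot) 7.181e+10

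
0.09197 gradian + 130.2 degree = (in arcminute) 7817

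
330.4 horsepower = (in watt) 2.464e+05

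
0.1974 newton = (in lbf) 0.04438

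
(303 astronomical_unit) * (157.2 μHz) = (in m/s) 7.126e+09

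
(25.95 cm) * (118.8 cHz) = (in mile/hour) 0.6896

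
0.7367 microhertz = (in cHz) 7.367e-05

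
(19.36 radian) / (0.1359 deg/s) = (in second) 8162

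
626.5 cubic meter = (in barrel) 3941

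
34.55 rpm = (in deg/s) 207.3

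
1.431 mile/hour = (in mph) 1.431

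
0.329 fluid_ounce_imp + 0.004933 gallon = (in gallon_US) 0.007402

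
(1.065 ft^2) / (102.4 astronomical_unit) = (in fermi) 6.459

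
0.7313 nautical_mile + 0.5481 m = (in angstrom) 1.355e+13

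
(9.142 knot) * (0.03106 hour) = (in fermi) 5.259e+17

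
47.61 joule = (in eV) 2.972e+20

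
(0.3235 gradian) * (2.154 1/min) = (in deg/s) 0.01045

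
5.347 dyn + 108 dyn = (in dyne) 113.3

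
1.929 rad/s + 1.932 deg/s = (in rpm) 18.74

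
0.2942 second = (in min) 0.004903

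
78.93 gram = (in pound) 0.174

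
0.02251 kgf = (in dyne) 2.207e+04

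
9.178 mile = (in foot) 4.846e+04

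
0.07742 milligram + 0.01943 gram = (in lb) 4.301e-05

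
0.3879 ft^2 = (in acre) 8.905e-06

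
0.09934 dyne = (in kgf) 1.013e-07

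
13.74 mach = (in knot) 9094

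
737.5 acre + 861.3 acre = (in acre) 1599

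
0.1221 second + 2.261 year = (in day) 825.3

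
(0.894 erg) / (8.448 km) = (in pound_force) 2.379e-12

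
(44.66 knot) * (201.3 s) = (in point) 1.311e+07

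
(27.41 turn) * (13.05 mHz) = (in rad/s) 2.247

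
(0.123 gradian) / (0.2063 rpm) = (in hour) 2.484e-05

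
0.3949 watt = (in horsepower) 0.0005296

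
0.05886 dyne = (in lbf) 1.323e-07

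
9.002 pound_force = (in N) 40.04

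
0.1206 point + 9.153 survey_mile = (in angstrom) 1.473e+14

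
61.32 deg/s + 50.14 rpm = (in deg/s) 362.2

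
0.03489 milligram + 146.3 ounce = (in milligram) 4.148e+06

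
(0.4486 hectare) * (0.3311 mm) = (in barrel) 9.342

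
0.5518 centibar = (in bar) 0.005518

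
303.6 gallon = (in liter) 1149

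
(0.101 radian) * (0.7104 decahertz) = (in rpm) 6.852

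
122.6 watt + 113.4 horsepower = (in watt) 8.468e+04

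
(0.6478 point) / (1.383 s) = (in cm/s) 0.01652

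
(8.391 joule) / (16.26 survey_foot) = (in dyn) 1.693e+05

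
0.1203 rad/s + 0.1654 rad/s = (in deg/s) 16.37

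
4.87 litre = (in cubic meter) 0.00487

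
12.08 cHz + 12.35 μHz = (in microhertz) 1.208e+05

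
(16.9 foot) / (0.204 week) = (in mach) 1.226e-07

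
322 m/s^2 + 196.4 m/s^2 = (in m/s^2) 518.4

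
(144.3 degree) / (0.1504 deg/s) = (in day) 0.0111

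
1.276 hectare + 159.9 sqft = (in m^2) 1.277e+04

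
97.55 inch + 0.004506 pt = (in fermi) 2.478e+15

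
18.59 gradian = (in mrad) 292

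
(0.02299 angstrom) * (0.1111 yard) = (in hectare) 2.336e-17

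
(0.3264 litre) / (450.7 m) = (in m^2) 7.242e-07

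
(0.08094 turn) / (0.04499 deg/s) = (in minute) 10.79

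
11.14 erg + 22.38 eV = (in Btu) 1.056e-09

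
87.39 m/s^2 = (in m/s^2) 87.39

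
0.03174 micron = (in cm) 3.174e-06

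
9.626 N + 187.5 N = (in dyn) 1.971e+07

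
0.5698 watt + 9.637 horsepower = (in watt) 7187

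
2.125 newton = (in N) 2.125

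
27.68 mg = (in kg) 2.768e-05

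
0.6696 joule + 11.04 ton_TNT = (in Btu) 4.378e+07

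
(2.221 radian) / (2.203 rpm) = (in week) 1.592e-05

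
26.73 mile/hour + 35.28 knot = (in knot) 58.51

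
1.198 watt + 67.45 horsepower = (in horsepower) 67.45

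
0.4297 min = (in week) 4.263e-05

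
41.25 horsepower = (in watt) 3.076e+04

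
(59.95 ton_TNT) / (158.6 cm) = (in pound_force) 3.555e+10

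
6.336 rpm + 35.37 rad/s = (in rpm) 344.1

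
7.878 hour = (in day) 0.3282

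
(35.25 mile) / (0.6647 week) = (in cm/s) 14.11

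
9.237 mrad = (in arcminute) 31.75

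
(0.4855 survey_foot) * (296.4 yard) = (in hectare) 0.004011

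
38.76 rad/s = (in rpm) 370.1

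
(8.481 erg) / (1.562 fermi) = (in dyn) 5.43e+13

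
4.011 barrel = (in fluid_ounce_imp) 2.244e+04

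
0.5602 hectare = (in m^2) 5602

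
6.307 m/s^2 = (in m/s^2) 6.307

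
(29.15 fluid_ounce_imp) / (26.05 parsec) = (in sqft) 1.109e-20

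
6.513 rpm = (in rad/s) 0.682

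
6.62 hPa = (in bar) 0.00662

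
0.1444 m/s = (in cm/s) 14.44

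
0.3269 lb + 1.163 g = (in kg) 0.1494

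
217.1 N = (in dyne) 2.171e+07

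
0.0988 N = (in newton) 0.0988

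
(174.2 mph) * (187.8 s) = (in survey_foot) 4.798e+04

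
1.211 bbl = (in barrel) 1.211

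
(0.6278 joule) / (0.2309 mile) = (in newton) 0.001689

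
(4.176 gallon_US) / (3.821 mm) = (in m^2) 4.137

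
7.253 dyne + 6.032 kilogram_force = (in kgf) 6.032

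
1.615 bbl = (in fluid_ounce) 8682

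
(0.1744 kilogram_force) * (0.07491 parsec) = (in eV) 2.467e+34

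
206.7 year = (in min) 1.086e+08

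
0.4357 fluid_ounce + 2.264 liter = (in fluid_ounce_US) 76.99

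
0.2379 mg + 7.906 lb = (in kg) 3.586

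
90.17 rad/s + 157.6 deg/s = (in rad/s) 92.92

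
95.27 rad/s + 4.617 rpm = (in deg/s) 5486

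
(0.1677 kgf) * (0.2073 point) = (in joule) 0.0001203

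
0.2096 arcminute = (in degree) 0.003493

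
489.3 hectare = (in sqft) 5.267e+07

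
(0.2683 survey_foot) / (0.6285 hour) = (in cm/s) 0.003614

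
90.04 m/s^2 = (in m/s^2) 90.04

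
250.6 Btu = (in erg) 2.644e+12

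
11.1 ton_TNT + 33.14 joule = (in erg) 4.644e+17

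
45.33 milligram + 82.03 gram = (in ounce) 2.895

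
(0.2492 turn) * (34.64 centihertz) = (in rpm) 5.179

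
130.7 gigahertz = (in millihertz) 1.307e+14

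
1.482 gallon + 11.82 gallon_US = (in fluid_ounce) 1703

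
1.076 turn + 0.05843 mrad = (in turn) 1.076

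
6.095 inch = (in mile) 9.62e-05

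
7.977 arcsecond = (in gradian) 0.002462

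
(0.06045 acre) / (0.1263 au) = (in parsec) 4.196e-25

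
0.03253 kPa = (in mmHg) 0.244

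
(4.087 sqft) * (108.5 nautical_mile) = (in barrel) 4.799e+05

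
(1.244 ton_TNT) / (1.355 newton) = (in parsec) 1.245e-07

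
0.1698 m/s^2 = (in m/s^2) 0.1698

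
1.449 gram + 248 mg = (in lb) 0.003741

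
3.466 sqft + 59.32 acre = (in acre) 59.32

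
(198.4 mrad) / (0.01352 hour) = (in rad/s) 0.004076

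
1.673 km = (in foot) 5489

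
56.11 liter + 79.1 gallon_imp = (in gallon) 109.8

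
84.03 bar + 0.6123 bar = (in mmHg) 6.349e+04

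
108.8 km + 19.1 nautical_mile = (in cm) 1.442e+07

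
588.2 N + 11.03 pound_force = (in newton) 637.3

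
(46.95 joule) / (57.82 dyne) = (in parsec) 2.632e-12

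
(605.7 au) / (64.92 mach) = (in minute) 6.832e+07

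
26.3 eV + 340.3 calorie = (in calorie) 340.3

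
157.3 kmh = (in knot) 84.94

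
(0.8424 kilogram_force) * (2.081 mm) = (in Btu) 1.629e-05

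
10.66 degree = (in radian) 0.1861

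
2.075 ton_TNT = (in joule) 8.682e+09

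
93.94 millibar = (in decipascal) 9.394e+04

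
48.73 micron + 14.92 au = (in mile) 1.387e+09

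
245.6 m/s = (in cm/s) 2.456e+04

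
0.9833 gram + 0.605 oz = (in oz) 0.6397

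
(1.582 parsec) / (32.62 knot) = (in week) 4.81e+09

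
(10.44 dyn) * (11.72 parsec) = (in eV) 2.357e+32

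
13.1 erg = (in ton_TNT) 3.131e-16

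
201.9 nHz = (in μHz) 0.2019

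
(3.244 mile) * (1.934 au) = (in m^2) 1.51e+15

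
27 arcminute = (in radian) 0.007854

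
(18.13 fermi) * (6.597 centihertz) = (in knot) 2.325e-15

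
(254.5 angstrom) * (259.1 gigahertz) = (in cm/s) 6.594e+05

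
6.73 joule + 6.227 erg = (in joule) 6.73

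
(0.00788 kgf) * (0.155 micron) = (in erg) 0.1198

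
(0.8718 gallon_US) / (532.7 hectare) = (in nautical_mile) 3.345e-13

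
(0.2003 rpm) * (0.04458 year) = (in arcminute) 1.014e+08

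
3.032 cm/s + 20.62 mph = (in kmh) 33.29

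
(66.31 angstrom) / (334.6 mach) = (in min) 9.7e-16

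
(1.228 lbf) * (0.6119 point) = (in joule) 0.001179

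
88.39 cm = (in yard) 0.9666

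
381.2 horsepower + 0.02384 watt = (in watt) 2.843e+05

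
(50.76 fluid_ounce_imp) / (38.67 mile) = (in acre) 5.727e-12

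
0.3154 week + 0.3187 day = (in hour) 60.64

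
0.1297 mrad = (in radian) 0.0001297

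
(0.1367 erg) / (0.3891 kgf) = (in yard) 3.918e-09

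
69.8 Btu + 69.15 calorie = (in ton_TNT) 1.767e-05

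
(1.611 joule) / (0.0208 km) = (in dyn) 7745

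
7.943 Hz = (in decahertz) 0.7943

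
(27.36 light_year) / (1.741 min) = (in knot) 4.817e+15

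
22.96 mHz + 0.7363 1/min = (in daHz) 0.003523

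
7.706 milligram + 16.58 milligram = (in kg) 2.429e-05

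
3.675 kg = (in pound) 8.102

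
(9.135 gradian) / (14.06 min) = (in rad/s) 0.0001701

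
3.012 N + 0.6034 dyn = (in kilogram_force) 0.3071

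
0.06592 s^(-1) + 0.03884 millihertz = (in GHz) 6.596e-11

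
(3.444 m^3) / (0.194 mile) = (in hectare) 1.103e-06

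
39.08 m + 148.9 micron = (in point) 1.108e+05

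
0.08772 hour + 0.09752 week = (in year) 0.00188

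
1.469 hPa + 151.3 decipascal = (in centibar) 0.162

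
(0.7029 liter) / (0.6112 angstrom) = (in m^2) 1.15e+07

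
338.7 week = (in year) 6.496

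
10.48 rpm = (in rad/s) 1.097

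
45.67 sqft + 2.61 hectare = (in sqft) 2.81e+05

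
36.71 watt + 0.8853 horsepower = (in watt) 696.9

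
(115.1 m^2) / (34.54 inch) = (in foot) 430.4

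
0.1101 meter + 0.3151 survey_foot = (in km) 0.0002061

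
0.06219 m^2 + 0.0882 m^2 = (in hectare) 1.504e-05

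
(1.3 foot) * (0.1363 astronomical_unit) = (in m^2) 8.079e+09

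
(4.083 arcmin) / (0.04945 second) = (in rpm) 0.2294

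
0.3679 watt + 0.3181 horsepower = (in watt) 237.6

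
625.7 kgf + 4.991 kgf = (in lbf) 1390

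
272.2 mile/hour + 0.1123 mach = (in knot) 310.9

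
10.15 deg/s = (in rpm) 1.692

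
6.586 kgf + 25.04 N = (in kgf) 9.139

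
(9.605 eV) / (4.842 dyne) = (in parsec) 1.03e-30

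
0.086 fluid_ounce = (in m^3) 2.543e-06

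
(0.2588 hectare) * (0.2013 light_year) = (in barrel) 3.1e+19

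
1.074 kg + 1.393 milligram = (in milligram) 1.074e+06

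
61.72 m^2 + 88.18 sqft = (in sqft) 752.5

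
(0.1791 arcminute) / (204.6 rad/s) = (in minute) 4.244e-09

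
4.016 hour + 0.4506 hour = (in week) 0.02659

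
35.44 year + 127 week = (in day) 1.382e+04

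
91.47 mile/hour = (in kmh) 147.2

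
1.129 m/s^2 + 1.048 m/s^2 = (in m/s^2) 2.177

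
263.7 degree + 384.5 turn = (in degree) 1.387e+05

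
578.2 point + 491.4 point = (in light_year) 3.988e-17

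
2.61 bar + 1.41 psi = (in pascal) 2.707e+05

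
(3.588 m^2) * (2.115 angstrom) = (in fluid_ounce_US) 2.566e-05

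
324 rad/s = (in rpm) 3094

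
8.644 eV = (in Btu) 1.313e-21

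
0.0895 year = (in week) 4.667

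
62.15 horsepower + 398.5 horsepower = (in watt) 3.435e+05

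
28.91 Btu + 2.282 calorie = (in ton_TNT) 7.292e-06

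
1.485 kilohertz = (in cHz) 1.485e+05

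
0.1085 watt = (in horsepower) 0.0001455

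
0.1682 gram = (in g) 0.1682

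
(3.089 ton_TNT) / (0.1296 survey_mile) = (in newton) 6.197e+07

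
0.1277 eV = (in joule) 2.046e-20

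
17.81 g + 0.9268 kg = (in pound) 2.083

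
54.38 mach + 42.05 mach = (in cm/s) 3.283e+06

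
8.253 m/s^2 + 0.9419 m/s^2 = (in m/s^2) 9.195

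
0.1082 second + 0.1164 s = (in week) 3.714e-07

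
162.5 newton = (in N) 162.5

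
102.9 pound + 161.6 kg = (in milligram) 2.083e+08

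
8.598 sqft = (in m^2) 0.7988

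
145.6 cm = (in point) 4127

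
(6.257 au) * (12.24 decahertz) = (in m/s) 1.146e+14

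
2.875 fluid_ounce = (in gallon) 0.02246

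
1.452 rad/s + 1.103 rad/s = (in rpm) 24.4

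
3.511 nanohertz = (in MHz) 3.511e-15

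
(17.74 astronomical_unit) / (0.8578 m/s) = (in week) 5.115e+06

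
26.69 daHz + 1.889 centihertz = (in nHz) 2.669e+11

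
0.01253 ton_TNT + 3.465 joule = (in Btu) 4.969e+04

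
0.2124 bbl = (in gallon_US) 8.921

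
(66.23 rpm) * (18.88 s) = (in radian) 130.9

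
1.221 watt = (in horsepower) 0.001637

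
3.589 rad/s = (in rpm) 34.27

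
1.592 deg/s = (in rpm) 0.2653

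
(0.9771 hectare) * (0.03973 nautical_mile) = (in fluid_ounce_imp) 2.53e+10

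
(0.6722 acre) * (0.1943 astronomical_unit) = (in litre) 7.907e+16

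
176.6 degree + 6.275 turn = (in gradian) 2706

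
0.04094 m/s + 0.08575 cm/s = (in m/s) 0.0418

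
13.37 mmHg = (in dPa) 1.783e+04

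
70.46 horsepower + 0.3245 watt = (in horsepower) 70.46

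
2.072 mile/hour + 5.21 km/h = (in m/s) 2.373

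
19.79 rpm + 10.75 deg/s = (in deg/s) 129.5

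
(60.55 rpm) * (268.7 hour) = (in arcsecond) 1.265e+12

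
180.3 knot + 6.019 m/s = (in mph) 220.9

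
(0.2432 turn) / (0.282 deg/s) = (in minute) 5.174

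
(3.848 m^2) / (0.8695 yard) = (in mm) 4840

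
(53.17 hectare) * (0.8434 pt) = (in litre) 1.582e+05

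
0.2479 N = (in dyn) 2.479e+04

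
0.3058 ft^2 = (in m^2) 0.02841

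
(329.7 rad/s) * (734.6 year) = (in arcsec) 1.575e+18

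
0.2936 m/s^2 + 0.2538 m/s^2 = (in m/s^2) 0.5474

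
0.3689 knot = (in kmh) 0.6832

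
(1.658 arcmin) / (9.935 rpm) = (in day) 5.365e-09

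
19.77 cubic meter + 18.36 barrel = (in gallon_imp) 4991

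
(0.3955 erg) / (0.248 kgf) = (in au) 1.087e-19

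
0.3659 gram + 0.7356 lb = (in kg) 0.334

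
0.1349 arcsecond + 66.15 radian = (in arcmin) 2.274e+05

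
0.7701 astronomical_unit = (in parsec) 3.734e-06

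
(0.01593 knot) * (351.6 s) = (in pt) 8168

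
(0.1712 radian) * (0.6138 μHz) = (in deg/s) 6.021e-06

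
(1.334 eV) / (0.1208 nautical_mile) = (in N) 9.553e-22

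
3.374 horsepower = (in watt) 2516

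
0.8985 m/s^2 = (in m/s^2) 0.8985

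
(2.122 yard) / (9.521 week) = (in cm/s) 3.37e-05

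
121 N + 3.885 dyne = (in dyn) 1.21e+07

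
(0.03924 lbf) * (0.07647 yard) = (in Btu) 1.157e-05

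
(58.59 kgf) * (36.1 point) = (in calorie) 1.749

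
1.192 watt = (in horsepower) 0.001598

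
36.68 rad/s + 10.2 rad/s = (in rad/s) 46.88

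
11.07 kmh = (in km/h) 11.07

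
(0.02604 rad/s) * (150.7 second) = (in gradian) 249.8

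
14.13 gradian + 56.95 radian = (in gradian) 3640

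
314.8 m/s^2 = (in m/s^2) 314.8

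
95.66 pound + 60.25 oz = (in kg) 45.1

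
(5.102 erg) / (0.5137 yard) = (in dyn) 0.1086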